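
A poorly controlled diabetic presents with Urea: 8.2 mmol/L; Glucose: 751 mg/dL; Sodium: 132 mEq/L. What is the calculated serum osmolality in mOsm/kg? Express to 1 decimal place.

313.9 mOsm/kg

Calculated osmolality = 2·Na + glucose/18 + urea
= 2·132 + 751/18 + 8.2
= 264 + 41.72 + 8.20
= 313.92 mOsm/kg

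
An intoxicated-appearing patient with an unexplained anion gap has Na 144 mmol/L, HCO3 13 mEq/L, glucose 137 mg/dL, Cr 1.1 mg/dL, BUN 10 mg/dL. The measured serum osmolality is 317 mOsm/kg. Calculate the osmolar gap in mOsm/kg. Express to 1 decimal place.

Calculated osmolality = 2·Na + glucose/18 + BUN/2.8
= 2·144 + 137/18 + 10/2.8
= 288 + 7.61 + 3.57
= 299.18 mOsm/kg ≈ 299.2 mOsm/kg
Osmolar gap = measured − calculated = 317 − 299.2 = 17.8 mOsm/kg

17.8 mOsm/kg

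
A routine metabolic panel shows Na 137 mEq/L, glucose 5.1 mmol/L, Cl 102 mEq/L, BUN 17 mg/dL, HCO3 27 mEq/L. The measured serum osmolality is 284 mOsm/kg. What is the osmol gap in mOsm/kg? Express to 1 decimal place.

Calculated osmolality = 2·Na + glucose + BUN/2.8
= 2·137 + 5.1 + 17/2.8
= 274 + 5.10 + 6.07
= 285.17 mOsm/kg ≈ 285.2 mOsm/kg
Osmolar gap = measured − calculated = 284 − 285.2 = -1.2 mOsm/kg

-1.2 mOsm/kg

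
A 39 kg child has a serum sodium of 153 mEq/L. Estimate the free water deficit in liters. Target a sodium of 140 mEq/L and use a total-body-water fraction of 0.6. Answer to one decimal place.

2.2 L

TBW = 0.6 · 39 = 23.4 L
Free water deficit = TBW · (Na/140 − 1)
= 23.4 · (153/140 − 1)
= 23.4 · 0.0929
= 2.17 L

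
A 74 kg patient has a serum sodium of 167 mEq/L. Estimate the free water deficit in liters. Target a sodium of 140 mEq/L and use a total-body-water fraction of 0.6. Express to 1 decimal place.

8.6 L

TBW = 0.6 · 74 = 44.4 L
Free water deficit = TBW · (Na/140 − 1)
= 44.4 · (167/140 − 1)
= 44.4 · 0.1929
= 8.56 L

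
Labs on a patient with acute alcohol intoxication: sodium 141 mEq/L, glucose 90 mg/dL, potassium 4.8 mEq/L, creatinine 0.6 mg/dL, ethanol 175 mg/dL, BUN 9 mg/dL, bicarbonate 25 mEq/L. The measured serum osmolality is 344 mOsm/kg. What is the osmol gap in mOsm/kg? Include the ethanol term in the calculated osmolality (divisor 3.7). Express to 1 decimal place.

Calculated osmolality = 2·Na + glucose/18 + BUN/2.8 + ethanol/3.7
= 2·141 + 90/18 + 9/2.8 + 175/3.7
= 282 + 5 + 3.21 + 47.30
= 337.51 mOsm/kg ≈ 337.5 mOsm/kg
Osmolar gap = measured − calculated = 344 − 337.5 = 6.5 mOsm/kg

6.5 mOsm/kg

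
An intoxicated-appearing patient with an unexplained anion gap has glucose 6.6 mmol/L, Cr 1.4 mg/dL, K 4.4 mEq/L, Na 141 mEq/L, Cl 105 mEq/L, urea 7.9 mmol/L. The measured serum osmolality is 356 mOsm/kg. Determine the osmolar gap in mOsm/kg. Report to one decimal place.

59.5 mOsm/kg

Calculated osmolality = 2·Na + glucose + urea
= 2·141 + 6.6 + 7.9
= 282 + 6.60 + 7.90
= 296.5 mOsm/kg ≈ 296.5 mOsm/kg
Osmolar gap = measured − calculated = 356 − 296.5 = 59.5 mOsm/kg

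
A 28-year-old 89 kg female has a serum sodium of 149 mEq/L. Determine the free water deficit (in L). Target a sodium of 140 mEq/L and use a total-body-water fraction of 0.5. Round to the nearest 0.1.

2.9 L

TBW = 0.5 · 89 = 44.5 L
Free water deficit = TBW · (Na/140 − 1)
= 44.5 · (149/140 − 1)
= 44.5 · 0.0643
= 2.86 L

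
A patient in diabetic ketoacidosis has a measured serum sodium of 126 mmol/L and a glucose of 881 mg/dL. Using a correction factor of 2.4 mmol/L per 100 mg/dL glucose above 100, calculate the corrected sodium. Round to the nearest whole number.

145 mmol/L

Corrected Na = measured Na + 2.4 · (glucose − 100)/100
= 126 + 2.4 · (881 − 100)/100
= 126 + 18.7
= 144.7 mmol/L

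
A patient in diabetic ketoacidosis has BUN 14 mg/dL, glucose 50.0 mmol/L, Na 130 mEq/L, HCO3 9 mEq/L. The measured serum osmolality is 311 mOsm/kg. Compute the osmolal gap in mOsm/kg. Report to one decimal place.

Calculated osmolality = 2·Na + glucose + BUN/2.8
= 2·130 + 50 + 14/2.8
= 260 + 50 + 5
= 315 mOsm/kg ≈ 315.0 mOsm/kg
Osmolar gap = measured − calculated = 311 − 315.0 = -4.0 mOsm/kg

-4.0 mOsm/kg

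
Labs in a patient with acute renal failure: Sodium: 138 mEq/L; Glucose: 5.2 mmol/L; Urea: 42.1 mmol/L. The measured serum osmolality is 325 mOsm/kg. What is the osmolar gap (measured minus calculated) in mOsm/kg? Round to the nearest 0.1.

Calculated osmolality = 2·Na + glucose + urea
= 2·138 + 5.2 + 42.1
= 276 + 5.20 + 42.10
= 323.3 mOsm/kg ≈ 323.3 mOsm/kg
Osmolar gap = measured − calculated = 325 − 323.3 = 1.7 mOsm/kg

1.7 mOsm/kg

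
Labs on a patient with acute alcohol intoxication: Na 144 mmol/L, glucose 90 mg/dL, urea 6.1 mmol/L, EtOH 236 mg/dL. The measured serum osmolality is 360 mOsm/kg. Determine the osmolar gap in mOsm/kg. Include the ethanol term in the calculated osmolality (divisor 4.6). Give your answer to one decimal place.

Calculated osmolality = 2·Na + glucose/18 + urea + ethanol/4.6
= 2·144 + 90/18 + 6.1 + 236/4.6
= 288 + 5 + 6.10 + 51.30
= 350.4 mOsm/kg ≈ 350.4 mOsm/kg
Osmolar gap = measured − calculated = 360 − 350.4 = 9.6 mOsm/kg

9.6 mOsm/kg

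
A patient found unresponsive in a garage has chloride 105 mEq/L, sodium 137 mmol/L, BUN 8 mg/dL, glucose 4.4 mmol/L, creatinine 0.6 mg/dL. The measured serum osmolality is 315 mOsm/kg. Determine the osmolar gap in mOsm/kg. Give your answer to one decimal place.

33.7 mOsm/kg

Calculated osmolality = 2·Na + glucose + BUN/2.8
= 2·137 + 4.4 + 8/2.8
= 274 + 4.40 + 2.86
= 281.26 mOsm/kg ≈ 281.3 mOsm/kg
Osmolar gap = measured − calculated = 315 − 281.3 = 33.7 mOsm/kg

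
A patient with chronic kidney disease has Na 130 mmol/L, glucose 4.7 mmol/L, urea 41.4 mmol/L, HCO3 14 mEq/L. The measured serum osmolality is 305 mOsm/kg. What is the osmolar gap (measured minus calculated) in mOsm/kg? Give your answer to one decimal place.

Calculated osmolality = 2·Na + glucose + urea
= 2·130 + 4.7 + 41.4
= 260 + 4.70 + 41.40
= 306.1 mOsm/kg ≈ 306.1 mOsm/kg
Osmolar gap = measured − calculated = 305 − 306.1 = -1.1 mOsm/kg

-1.1 mOsm/kg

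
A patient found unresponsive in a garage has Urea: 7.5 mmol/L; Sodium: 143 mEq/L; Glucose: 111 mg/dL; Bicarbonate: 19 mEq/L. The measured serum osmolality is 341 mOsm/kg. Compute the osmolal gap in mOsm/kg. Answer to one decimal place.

Calculated osmolality = 2·Na + glucose/18 + urea
= 2·143 + 111/18 + 7.5
= 286 + 6.17 + 7.50
= 299.67 mOsm/kg ≈ 299.7 mOsm/kg
Osmolar gap = measured − calculated = 341 − 299.7 = 41.3 mOsm/kg

41.3 mOsm/kg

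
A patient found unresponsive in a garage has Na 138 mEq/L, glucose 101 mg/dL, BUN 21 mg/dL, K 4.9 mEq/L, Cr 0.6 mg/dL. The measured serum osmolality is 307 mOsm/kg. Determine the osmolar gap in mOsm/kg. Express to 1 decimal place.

Calculated osmolality = 2·Na + glucose/18 + BUN/2.8
= 2·138 + 101/18 + 21/2.8
= 276 + 5.61 + 7.50
= 289.11 mOsm/kg ≈ 289.1 mOsm/kg
Osmolar gap = measured − calculated = 307 − 289.1 = 17.9 mOsm/kg

17.9 mOsm/kg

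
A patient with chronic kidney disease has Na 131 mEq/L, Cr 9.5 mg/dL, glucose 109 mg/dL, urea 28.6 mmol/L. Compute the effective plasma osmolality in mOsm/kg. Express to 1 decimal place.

Effective osmolality excludes urea (freely permeant across cell membranes):
2·Na + glucose/18
= 2·131 + 109/18
= 262 + 6.06
= 268.06 mOsm/kg

268.1 mOsm/kg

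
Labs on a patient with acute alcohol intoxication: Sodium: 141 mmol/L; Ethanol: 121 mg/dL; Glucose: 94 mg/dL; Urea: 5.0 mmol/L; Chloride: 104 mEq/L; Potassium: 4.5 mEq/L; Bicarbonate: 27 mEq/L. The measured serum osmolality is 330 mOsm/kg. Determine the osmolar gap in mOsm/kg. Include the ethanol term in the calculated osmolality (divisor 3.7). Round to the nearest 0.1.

5.1 mOsm/kg

Calculated osmolality = 2·Na + glucose/18 + urea + ethanol/3.7
= 2·141 + 94/18 + 5 + 121/3.7
= 282 + 5.22 + 5 + 32.70
= 324.92 mOsm/kg ≈ 324.9 mOsm/kg
Osmolar gap = measured − calculated = 330 − 324.9 = 5.1 mOsm/kg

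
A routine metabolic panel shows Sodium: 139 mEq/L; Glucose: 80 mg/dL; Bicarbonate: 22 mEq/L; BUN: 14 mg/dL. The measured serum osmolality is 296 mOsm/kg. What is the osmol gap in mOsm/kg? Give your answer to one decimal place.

8.6 mOsm/kg

Calculated osmolality = 2·Na + glucose/18 + BUN/2.8
= 2·139 + 80/18 + 14/2.8
= 278 + 4.44 + 5
= 287.44 mOsm/kg ≈ 287.4 mOsm/kg
Osmolar gap = measured − calculated = 296 − 287.4 = 8.6 mOsm/kg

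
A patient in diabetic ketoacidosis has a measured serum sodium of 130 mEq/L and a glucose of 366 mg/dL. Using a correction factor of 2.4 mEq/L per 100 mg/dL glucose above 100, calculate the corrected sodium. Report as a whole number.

136 mEq/L

Corrected Na = measured Na + 2.4 · (glucose − 100)/100
= 130 + 2.4 · (366 − 100)/100
= 130 + 6.4
= 136.4 mEq/L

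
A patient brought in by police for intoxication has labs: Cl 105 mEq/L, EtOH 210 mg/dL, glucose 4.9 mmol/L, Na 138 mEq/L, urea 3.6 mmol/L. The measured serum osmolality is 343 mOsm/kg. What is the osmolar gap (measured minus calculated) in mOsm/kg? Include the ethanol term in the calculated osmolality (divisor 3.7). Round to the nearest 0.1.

1.7 mOsm/kg

Calculated osmolality = 2·Na + glucose + urea + ethanol/3.7
= 2·138 + 4.9 + 3.6 + 210/3.7
= 276 + 4.90 + 3.60 + 56.76
= 341.26 mOsm/kg ≈ 341.3 mOsm/kg
Osmolar gap = measured − calculated = 343 − 341.3 = 1.7 mOsm/kg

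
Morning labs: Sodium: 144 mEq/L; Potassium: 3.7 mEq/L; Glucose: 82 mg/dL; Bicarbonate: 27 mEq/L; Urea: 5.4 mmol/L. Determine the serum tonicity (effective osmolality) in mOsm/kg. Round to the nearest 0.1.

Effective osmolality excludes urea (freely permeant across cell membranes):
2·Na + glucose/18
= 2·144 + 82/18
= 288 + 4.56
= 292.56 mOsm/kg

292.6 mOsm/kg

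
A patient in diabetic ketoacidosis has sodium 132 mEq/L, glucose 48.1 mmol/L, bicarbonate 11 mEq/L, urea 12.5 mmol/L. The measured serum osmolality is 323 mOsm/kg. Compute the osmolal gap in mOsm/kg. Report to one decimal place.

-1.6 mOsm/kg

Calculated osmolality = 2·Na + glucose + urea
= 2·132 + 48.1 + 12.5
= 264 + 48.10 + 12.50
= 324.6 mOsm/kg ≈ 324.6 mOsm/kg
Osmolar gap = measured − calculated = 323 − 324.6 = -1.6 mOsm/kg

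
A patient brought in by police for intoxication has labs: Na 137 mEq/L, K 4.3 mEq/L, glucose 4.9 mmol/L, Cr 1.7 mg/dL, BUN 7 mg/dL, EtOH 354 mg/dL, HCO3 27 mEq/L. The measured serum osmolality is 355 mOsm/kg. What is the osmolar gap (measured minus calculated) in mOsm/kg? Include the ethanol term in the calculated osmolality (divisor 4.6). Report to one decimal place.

-3.4 mOsm/kg

Calculated osmolality = 2·Na + glucose + BUN/2.8 + ethanol/4.6
= 2·137 + 4.9 + 7/2.8 + 354/4.6
= 274 + 4.90 + 2.50 + 76.96
= 358.36 mOsm/kg ≈ 358.4 mOsm/kg
Osmolar gap = measured − calculated = 355 − 358.4 = -3.4 mOsm/kg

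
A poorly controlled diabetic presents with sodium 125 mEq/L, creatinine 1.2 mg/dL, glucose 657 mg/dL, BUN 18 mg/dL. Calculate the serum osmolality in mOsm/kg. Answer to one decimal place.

292.9 mOsm/kg

Calculated osmolality = 2·Na + glucose/18 + BUN/2.8
= 2·125 + 657/18 + 18/2.8
= 250 + 36.50 + 6.43
= 292.93 mOsm/kg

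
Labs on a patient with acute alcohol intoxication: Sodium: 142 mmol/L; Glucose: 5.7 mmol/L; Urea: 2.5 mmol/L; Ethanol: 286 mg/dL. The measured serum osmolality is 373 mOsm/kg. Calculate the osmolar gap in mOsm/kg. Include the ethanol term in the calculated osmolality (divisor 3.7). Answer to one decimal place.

3.5 mOsm/kg

Calculated osmolality = 2·Na + glucose + urea + ethanol/3.7
= 2·142 + 5.7 + 2.5 + 286/3.7
= 284 + 5.70 + 2.50 + 77.30
= 369.5 mOsm/kg ≈ 369.5 mOsm/kg
Osmolar gap = measured − calculated = 373 − 369.5 = 3.5 mOsm/kg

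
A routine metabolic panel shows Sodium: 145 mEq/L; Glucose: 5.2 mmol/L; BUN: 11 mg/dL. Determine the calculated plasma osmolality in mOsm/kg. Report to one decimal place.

299.1 mOsm/kg

Calculated osmolality = 2·Na + glucose + BUN/2.8
= 2·145 + 5.2 + 11/2.8
= 290 + 5.20 + 3.93
= 299.13 mOsm/kg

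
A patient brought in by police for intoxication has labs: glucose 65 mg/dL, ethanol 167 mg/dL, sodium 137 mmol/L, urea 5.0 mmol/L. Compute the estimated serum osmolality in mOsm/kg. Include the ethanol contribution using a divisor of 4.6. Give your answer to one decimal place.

318.9 mOsm/kg

Calculated osmolality = 2·Na + glucose/18 + urea + ethanol/4.6
= 2·137 + 65/18 + 5 + 167/4.6
= 274 + 3.61 + 5 + 36.30
= 318.91 mOsm/kg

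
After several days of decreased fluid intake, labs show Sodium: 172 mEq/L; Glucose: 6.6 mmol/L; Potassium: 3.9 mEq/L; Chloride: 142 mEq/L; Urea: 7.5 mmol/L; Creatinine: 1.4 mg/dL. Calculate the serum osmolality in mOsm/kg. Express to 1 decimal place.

358.1 mOsm/kg

Calculated osmolality = 2·Na + glucose + urea
= 2·172 + 6.6 + 7.5
= 344 + 6.60 + 7.50
= 358.1 mOsm/kg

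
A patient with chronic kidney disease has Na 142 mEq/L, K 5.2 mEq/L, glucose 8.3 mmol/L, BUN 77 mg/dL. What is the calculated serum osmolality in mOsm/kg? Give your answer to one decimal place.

319.8 mOsm/kg

Calculated osmolality = 2·Na + glucose + BUN/2.8
= 2·142 + 8.3 + 77/2.8
= 284 + 8.30 + 27.50
= 319.8 mOsm/kg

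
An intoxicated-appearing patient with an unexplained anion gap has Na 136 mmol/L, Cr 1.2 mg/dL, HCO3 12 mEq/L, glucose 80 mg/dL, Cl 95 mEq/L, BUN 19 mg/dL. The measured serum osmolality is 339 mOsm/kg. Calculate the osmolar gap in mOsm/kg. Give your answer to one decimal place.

Calculated osmolality = 2·Na + glucose/18 + BUN/2.8
= 2·136 + 80/18 + 19/2.8
= 272 + 4.44 + 6.79
= 283.23 mOsm/kg ≈ 283.2 mOsm/kg
Osmolar gap = measured − calculated = 339 − 283.2 = 55.8 mOsm/kg

55.8 mOsm/kg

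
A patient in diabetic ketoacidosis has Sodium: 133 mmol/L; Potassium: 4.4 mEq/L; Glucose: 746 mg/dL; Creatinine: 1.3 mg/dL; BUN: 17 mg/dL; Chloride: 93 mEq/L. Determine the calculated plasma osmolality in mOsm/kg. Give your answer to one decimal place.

313.5 mOsm/kg

Calculated osmolality = 2·Na + glucose/18 + BUN/2.8
= 2·133 + 746/18 + 17/2.8
= 266 + 41.44 + 6.07
= 313.51 mOsm/kg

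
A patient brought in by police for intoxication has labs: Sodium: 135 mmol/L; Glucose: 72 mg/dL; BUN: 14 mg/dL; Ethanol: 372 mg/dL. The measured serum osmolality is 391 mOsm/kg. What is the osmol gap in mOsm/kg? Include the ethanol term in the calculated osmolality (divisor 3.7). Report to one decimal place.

11.5 mOsm/kg

Calculated osmolality = 2·Na + glucose/18 + BUN/2.8 + ethanol/3.7
= 2·135 + 72/18 + 14/2.8 + 372/3.7
= 270 + 4 + 5 + 100.54
= 379.54 mOsm/kg ≈ 379.5 mOsm/kg
Osmolar gap = measured − calculated = 391 − 379.5 = 11.5 mOsm/kg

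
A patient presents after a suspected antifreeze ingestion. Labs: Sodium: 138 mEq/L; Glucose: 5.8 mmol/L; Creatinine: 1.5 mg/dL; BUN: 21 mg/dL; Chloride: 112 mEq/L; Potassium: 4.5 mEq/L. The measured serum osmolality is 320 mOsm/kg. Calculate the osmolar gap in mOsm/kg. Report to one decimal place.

30.7 mOsm/kg

Calculated osmolality = 2·Na + glucose + BUN/2.8
= 2·138 + 5.8 + 21/2.8
= 276 + 5.80 + 7.50
= 289.3 mOsm/kg ≈ 289.3 mOsm/kg
Osmolar gap = measured − calculated = 320 − 289.3 = 30.7 mOsm/kg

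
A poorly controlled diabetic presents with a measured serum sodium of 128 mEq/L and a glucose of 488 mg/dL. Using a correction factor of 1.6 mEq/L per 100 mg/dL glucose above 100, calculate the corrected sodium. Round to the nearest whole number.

Corrected Na = measured Na + 1.6 · (glucose − 100)/100
= 128 + 1.6 · (488 − 100)/100
= 128 + 6.2
= 134.2 mEq/L

134 mEq/L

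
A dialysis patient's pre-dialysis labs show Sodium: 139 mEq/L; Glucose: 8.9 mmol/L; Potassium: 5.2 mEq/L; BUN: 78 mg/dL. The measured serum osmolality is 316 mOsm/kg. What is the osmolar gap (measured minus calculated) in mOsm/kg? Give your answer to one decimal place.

1.2 mOsm/kg

Calculated osmolality = 2·Na + glucose + BUN/2.8
= 2·139 + 8.9 + 78/2.8
= 278 + 8.90 + 27.86
= 314.76 mOsm/kg ≈ 314.8 mOsm/kg
Osmolar gap = measured − calculated = 316 − 314.8 = 1.2 mOsm/kg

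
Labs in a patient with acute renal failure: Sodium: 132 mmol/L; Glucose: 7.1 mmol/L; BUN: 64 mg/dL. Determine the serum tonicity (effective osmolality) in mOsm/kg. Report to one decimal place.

271.1 mOsm/kg

Effective osmolality excludes urea (freely permeant across cell membranes):
2·Na + glucose
= 2·132 + 7.1
= 264 + 7.1
= 271.1 mOsm/kg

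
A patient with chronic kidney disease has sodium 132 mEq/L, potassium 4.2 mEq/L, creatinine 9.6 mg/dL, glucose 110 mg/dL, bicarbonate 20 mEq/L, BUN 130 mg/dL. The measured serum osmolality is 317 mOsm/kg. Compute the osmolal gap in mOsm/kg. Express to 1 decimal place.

Calculated osmolality = 2·Na + glucose/18 + BUN/2.8
= 2·132 + 110/18 + 130/2.8
= 264 + 6.11 + 46.43
= 316.54 mOsm/kg ≈ 316.5 mOsm/kg
Osmolar gap = measured − calculated = 317 − 316.5 = 0.5 mOsm/kg

0.5 mOsm/kg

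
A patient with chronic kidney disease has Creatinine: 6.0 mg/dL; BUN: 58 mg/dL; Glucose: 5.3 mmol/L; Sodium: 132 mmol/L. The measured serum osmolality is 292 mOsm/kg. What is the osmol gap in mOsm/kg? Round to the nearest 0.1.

Calculated osmolality = 2·Na + glucose + BUN/2.8
= 2·132 + 5.3 + 58/2.8
= 264 + 5.30 + 20.71
= 290.01 mOsm/kg ≈ 290.0 mOsm/kg
Osmolar gap = measured − calculated = 292 − 290.0 = 2.0 mOsm/kg

2.0 mOsm/kg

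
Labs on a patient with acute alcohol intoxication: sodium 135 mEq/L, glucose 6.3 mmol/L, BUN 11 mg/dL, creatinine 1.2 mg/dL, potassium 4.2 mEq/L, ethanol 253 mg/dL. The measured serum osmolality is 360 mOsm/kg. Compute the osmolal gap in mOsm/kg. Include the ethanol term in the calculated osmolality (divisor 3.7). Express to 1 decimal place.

Calculated osmolality = 2·Na + glucose + BUN/2.8 + ethanol/3.7
= 2·135 + 6.3 + 11/2.8 + 253/3.7
= 270 + 6.30 + 3.93 + 68.38
= 348.61 mOsm/kg ≈ 348.6 mOsm/kg
Osmolar gap = measured − calculated = 360 − 348.6 = 11.4 mOsm/kg

11.4 mOsm/kg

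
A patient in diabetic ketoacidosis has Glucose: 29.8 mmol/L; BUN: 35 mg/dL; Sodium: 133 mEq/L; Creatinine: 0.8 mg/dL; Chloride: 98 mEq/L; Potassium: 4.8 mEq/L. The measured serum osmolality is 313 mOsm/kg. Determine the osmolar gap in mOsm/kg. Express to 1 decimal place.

Calculated osmolality = 2·Na + glucose + BUN/2.8
= 2·133 + 29.8 + 35/2.8
= 266 + 29.80 + 12.50
= 308.3 mOsm/kg ≈ 308.3 mOsm/kg
Osmolar gap = measured − calculated = 313 − 308.3 = 4.7 mOsm/kg

4.7 mOsm/kg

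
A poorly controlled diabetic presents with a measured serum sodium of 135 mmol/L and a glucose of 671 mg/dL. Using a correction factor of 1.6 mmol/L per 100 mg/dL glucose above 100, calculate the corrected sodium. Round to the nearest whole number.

Corrected Na = measured Na + 1.6 · (glucose − 100)/100
= 135 + 1.6 · (671 − 100)/100
= 135 + 9.1
= 144.1 mmol/L

144 mmol/L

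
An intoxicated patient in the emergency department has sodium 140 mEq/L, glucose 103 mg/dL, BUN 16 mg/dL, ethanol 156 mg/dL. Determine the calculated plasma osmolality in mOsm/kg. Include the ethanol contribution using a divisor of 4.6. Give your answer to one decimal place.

Calculated osmolality = 2·Na + glucose/18 + BUN/2.8 + ethanol/4.6
= 2·140 + 103/18 + 16/2.8 + 156/4.6
= 280 + 5.72 + 5.71 + 33.91
= 325.34 mOsm/kg

325.3 mOsm/kg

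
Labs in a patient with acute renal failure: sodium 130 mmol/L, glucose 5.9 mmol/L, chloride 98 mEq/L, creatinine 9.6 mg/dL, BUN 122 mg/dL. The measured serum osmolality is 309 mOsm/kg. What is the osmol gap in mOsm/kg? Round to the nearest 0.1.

Calculated osmolality = 2·Na + glucose + BUN/2.8
= 2·130 + 5.9 + 122/2.8
= 260 + 5.90 + 43.57
= 309.47 mOsm/kg ≈ 309.5 mOsm/kg
Osmolar gap = measured − calculated = 309 − 309.5 = -0.5 mOsm/kg

-0.5 mOsm/kg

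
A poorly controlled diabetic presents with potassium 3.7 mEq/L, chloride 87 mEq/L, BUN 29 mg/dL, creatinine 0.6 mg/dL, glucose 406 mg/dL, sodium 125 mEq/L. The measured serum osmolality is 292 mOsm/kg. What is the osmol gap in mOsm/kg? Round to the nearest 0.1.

Calculated osmolality = 2·Na + glucose/18 + BUN/2.8
= 2·125 + 406/18 + 29/2.8
= 250 + 22.56 + 10.36
= 282.92 mOsm/kg ≈ 282.9 mOsm/kg
Osmolar gap = measured − calculated = 292 − 282.9 = 9.1 mOsm/kg

9.1 mOsm/kg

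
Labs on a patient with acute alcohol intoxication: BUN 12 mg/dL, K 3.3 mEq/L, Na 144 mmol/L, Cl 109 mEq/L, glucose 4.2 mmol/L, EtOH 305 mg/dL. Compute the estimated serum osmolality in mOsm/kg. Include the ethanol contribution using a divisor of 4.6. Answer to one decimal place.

Calculated osmolality = 2·Na + glucose + BUN/2.8 + ethanol/4.6
= 2·144 + 4.2 + 12/2.8 + 305/4.6
= 288 + 4.20 + 4.29 + 66.30
= 362.79 mOsm/kg

362.8 mOsm/kg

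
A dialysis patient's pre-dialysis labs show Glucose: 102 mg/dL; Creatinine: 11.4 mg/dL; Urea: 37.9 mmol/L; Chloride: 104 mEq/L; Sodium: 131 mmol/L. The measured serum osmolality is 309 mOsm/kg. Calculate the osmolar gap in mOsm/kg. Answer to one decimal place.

Calculated osmolality = 2·Na + glucose/18 + urea
= 2·131 + 102/18 + 37.9
= 262 + 5.67 + 37.90
= 305.57 mOsm/kg ≈ 305.6 mOsm/kg
Osmolar gap = measured − calculated = 309 − 305.6 = 3.4 mOsm/kg

3.4 mOsm/kg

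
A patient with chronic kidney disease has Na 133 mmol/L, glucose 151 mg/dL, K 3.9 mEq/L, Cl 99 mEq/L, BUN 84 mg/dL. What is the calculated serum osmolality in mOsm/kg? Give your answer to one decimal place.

Calculated osmolality = 2·Na + glucose/18 + BUN/2.8
= 2·133 + 151/18 + 84/2.8
= 266 + 8.39 + 30
= 304.39 mOsm/kg

304.4 mOsm/kg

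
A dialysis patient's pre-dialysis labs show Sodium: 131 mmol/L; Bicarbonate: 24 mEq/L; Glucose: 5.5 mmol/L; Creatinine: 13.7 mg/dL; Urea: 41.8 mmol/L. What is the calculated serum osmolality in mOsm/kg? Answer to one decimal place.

Calculated osmolality = 2·Na + glucose + urea
= 2·131 + 5.5 + 41.8
= 262 + 5.50 + 41.80
= 309.3 mOsm/kg

309.3 mOsm/kg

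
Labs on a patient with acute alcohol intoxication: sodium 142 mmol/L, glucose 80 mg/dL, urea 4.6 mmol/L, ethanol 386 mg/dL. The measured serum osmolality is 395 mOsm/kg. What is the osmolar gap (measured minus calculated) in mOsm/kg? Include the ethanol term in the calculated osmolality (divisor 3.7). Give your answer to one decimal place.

Calculated osmolality = 2·Na + glucose/18 + urea + ethanol/3.7
= 2·142 + 80/18 + 4.6 + 386/3.7
= 284 + 4.44 + 4.60 + 104.32
= 397.36 mOsm/kg ≈ 397.4 mOsm/kg
Osmolar gap = measured − calculated = 395 − 397.4 = -2.4 mOsm/kg

-2.4 mOsm/kg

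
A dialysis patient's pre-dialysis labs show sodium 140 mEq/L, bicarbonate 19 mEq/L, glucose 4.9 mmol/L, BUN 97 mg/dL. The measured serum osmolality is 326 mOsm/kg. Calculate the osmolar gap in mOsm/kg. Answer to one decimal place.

6.5 mOsm/kg

Calculated osmolality = 2·Na + glucose + BUN/2.8
= 2·140 + 4.9 + 97/2.8
= 280 + 4.90 + 34.64
= 319.54 mOsm/kg ≈ 319.5 mOsm/kg
Osmolar gap = measured − calculated = 326 − 319.5 = 6.5 mOsm/kg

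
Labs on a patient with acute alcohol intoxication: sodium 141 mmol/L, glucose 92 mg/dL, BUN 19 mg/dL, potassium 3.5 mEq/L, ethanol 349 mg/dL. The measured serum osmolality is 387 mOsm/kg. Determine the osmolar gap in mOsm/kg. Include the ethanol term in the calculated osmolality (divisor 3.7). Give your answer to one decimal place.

-1.2 mOsm/kg

Calculated osmolality = 2·Na + glucose/18 + BUN/2.8 + ethanol/3.7
= 2·141 + 92/18 + 19/2.8 + 349/3.7
= 282 + 5.11 + 6.79 + 94.32
= 388.22 mOsm/kg ≈ 388.2 mOsm/kg
Osmolar gap = measured − calculated = 387 − 388.2 = -1.2 mOsm/kg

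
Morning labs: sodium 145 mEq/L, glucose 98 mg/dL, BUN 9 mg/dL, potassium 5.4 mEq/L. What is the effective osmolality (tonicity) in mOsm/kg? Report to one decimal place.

Effective osmolality excludes urea (freely permeant across cell membranes):
2·Na + glucose/18
= 2·145 + 98/18
= 290 + 5.44
= 295.44 mOsm/kg

295.4 mOsm/kg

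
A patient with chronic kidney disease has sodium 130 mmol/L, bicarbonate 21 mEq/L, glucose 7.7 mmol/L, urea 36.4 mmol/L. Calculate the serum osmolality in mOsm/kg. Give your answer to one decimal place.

Calculated osmolality = 2·Na + glucose + urea
= 2·130 + 7.7 + 36.4
= 260 + 7.70 + 36.40
= 304.1 mOsm/kg

304.1 mOsm/kg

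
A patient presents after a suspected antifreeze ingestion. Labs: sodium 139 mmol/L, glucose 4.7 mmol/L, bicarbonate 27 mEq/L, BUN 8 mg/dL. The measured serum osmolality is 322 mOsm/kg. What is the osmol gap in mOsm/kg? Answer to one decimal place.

36.4 mOsm/kg

Calculated osmolality = 2·Na + glucose + BUN/2.8
= 2·139 + 4.7 + 8/2.8
= 278 + 4.70 + 2.86
= 285.56 mOsm/kg ≈ 285.6 mOsm/kg
Osmolar gap = measured − calculated = 322 − 285.6 = 36.4 mOsm/kg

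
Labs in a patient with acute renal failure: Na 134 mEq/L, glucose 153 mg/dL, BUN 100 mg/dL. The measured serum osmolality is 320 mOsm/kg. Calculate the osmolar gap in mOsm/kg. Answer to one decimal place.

Calculated osmolality = 2·Na + glucose/18 + BUN/2.8
= 2·134 + 153/18 + 100/2.8
= 268 + 8.50 + 35.71
= 312.21 mOsm/kg ≈ 312.2 mOsm/kg
Osmolar gap = measured − calculated = 320 − 312.2 = 7.8 mOsm/kg

7.8 mOsm/kg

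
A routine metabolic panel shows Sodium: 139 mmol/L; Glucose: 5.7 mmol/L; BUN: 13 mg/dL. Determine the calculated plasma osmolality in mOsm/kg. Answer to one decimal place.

288.3 mOsm/kg

Calculated osmolality = 2·Na + glucose + BUN/2.8
= 2·139 + 5.7 + 13/2.8
= 278 + 5.70 + 4.64
= 288.34 mOsm/kg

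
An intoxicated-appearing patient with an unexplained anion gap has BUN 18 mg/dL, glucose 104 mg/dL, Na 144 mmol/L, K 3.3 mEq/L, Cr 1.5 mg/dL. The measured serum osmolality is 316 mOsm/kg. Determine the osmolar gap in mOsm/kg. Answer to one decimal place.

15.8 mOsm/kg

Calculated osmolality = 2·Na + glucose/18 + BUN/2.8
= 2·144 + 104/18 + 18/2.8
= 288 + 5.78 + 6.43
= 300.21 mOsm/kg ≈ 300.2 mOsm/kg
Osmolar gap = measured − calculated = 316 − 300.2 = 15.8 mOsm/kg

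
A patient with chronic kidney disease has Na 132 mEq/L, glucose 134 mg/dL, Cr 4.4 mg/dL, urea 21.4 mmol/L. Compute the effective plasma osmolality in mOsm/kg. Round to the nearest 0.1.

271.4 mOsm/kg

Effective osmolality excludes urea (freely permeant across cell membranes):
2·Na + glucose/18
= 2·132 + 134/18
= 264 + 7.44
= 271.44 mOsm/kg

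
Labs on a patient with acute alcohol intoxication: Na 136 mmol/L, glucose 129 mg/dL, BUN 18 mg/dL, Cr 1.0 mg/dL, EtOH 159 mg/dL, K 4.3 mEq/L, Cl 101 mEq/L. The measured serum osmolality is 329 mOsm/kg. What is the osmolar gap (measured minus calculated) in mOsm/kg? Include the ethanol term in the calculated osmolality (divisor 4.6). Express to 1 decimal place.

Calculated osmolality = 2·Na + glucose/18 + BUN/2.8 + ethanol/4.6
= 2·136 + 129/18 + 18/2.8 + 159/4.6
= 272 + 7.17 + 6.43 + 34.57
= 320.17 mOsm/kg ≈ 320.2 mOsm/kg
Osmolar gap = measured − calculated = 329 − 320.2 = 8.8 mOsm/kg

8.8 mOsm/kg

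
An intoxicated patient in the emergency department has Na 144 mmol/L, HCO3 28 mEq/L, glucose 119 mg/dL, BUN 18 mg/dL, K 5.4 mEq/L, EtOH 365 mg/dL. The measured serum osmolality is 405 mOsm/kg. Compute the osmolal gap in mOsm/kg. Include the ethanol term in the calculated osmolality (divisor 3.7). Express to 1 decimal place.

5.3 mOsm/kg

Calculated osmolality = 2·Na + glucose/18 + BUN/2.8 + ethanol/3.7
= 2·144 + 119/18 + 18/2.8 + 365/3.7
= 288 + 6.61 + 6.43 + 98.65
= 399.69 mOsm/kg ≈ 399.7 mOsm/kg
Osmolar gap = measured − calculated = 405 − 399.7 = 5.3 mOsm/kg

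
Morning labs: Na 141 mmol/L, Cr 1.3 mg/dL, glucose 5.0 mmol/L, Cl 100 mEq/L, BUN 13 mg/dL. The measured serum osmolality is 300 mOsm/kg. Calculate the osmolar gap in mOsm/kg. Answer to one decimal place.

Calculated osmolality = 2·Na + glucose + BUN/2.8
= 2·141 + 5 + 13/2.8
= 282 + 5 + 4.64
= 291.64 mOsm/kg ≈ 291.6 mOsm/kg
Osmolar gap = measured − calculated = 300 − 291.6 = 8.4 mOsm/kg

8.4 mOsm/kg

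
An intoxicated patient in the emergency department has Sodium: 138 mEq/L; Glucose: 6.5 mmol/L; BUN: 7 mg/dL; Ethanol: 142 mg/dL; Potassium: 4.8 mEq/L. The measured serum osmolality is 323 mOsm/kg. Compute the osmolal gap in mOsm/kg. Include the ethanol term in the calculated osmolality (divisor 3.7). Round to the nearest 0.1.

Calculated osmolality = 2·Na + glucose + BUN/2.8 + ethanol/3.7
= 2·138 + 6.5 + 7/2.8 + 142/3.7
= 276 + 6.50 + 2.50 + 38.38
= 323.38 mOsm/kg ≈ 323.4 mOsm/kg
Osmolar gap = measured − calculated = 323 − 323.4 = -0.4 mOsm/kg

-0.4 mOsm/kg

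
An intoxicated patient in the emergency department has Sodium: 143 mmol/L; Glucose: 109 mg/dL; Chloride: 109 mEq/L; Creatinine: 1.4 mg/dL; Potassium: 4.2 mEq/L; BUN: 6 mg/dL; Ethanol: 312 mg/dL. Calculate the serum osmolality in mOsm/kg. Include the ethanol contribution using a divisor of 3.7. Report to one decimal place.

Calculated osmolality = 2·Na + glucose/18 + BUN/2.8 + ethanol/3.7
= 2·143 + 109/18 + 6/2.8 + 312/3.7
= 286 + 6.06 + 2.14 + 84.32
= 378.52 mOsm/kg

378.5 mOsm/kg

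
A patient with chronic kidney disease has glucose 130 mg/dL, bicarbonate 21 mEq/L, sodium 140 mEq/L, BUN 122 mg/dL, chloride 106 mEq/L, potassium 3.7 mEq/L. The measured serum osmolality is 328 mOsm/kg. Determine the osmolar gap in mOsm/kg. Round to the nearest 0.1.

-2.8 mOsm/kg

Calculated osmolality = 2·Na + glucose/18 + BUN/2.8
= 2·140 + 130/18 + 122/2.8
= 280 + 7.22 + 43.57
= 330.79 mOsm/kg ≈ 330.8 mOsm/kg
Osmolar gap = measured − calculated = 328 − 330.8 = -2.8 mOsm/kg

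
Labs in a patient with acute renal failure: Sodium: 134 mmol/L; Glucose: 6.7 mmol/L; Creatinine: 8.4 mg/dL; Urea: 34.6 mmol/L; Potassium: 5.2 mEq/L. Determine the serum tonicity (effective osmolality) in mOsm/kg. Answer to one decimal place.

Effective osmolality excludes urea (freely permeant across cell membranes):
2·Na + glucose
= 2·134 + 6.7
= 268 + 6.7
= 274.7 mOsm/kg

274.7 mOsm/kg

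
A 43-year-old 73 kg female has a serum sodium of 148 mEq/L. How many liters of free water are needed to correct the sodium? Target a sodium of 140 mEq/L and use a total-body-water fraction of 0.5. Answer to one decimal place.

TBW = 0.5 · 73 = 36.5 L
Free water deficit = TBW · (Na/140 − 1)
= 36.5 · (148/140 − 1)
= 36.5 · 0.0571
= 2.08 L

2.1 L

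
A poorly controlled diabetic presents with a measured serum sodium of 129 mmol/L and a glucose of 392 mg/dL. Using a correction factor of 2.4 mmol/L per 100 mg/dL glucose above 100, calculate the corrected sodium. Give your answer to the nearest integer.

Corrected Na = measured Na + 2.4 · (glucose − 100)/100
= 129 + 2.4 · (392 − 100)/100
= 129 + 7
= 136 mmol/L

136 mmol/L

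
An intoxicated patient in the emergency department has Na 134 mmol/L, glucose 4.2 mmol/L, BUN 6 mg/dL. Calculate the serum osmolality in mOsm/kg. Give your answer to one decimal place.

274.3 mOsm/kg

Calculated osmolality = 2·Na + glucose + BUN/2.8
= 2·134 + 4.2 + 6/2.8
= 268 + 4.20 + 2.14
= 274.34 mOsm/kg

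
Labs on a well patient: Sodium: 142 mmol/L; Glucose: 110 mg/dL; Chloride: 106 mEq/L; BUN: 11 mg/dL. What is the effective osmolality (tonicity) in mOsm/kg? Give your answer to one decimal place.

Effective osmolality excludes urea (freely permeant across cell membranes):
2·Na + glucose/18
= 2·142 + 110/18
= 284 + 6.11
= 290.11 mOsm/kg

290.1 mOsm/kg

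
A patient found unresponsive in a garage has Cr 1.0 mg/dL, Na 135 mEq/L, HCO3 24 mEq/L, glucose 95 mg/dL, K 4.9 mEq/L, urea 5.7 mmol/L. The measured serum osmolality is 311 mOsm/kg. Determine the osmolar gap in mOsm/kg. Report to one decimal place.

30.0 mOsm/kg

Calculated osmolality = 2·Na + glucose/18 + urea
= 2·135 + 95/18 + 5.7
= 270 + 5.28 + 5.70
= 280.98 mOsm/kg ≈ 281.0 mOsm/kg
Osmolar gap = measured − calculated = 311 − 281.0 = 30.0 mOsm/kg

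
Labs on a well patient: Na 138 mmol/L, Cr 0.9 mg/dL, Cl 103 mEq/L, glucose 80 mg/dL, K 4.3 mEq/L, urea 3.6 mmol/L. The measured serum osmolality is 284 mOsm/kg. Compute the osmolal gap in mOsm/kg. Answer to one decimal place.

Calculated osmolality = 2·Na + glucose/18 + urea
= 2·138 + 80/18 + 3.6
= 276 + 4.44 + 3.60
= 284.04 mOsm/kg ≈ 284.0 mOsm/kg
Osmolar gap = measured − calculated = 284 − 284.0 = 0.0 mOsm/kg

0.0 mOsm/kg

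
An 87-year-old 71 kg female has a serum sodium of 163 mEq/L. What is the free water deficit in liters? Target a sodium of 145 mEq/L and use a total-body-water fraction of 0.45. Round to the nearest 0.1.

TBW = 0.45 · 71 = 31.95 L
Free water deficit = TBW · (Na/145 − 1)
= 31.95 · (163/145 − 1)
= 31.95 · 0.1241
= 3.96 L

4.0 L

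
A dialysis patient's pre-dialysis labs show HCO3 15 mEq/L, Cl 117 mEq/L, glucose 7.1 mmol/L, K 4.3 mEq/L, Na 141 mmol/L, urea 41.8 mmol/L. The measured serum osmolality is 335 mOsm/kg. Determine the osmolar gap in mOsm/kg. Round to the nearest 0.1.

Calculated osmolality = 2·Na + glucose + urea
= 2·141 + 7.1 + 41.8
= 282 + 7.10 + 41.80
= 330.9 mOsm/kg ≈ 330.9 mOsm/kg
Osmolar gap = measured − calculated = 335 − 330.9 = 4.1 mOsm/kg

4.1 mOsm/kg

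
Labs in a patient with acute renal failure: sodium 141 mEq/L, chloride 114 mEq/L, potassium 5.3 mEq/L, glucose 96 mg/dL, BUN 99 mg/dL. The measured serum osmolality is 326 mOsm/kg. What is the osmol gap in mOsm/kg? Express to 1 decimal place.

Calculated osmolality = 2·Na + glucose/18 + BUN/2.8
= 2·141 + 96/18 + 99/2.8
= 282 + 5.33 + 35.36
= 322.69 mOsm/kg ≈ 322.7 mOsm/kg
Osmolar gap = measured − calculated = 326 − 322.7 = 3.3 mOsm/kg

3.3 mOsm/kg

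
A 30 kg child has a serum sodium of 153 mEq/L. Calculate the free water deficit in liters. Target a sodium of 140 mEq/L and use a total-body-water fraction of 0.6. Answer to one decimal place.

TBW = 0.6 · 30 = 18 L
Free water deficit = TBW · (Na/140 − 1)
= 18 · (153/140 − 1)
= 18 · 0.0929
= 1.67 L

1.7 L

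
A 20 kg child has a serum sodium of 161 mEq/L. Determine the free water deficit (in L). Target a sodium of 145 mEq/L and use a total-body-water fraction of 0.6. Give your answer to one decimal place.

1.3 L

TBW = 0.6 · 20 = 12 L
Free water deficit = TBW · (Na/145 − 1)
= 12 · (161/145 − 1)
= 12 · 0.1103
= 1.32 L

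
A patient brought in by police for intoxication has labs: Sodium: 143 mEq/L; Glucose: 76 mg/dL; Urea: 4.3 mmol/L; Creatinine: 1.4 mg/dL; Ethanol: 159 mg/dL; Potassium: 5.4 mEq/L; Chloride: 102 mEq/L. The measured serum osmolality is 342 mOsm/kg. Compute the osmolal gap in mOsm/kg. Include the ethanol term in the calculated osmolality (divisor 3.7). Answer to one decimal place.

Calculated osmolality = 2·Na + glucose/18 + urea + ethanol/3.7
= 2·143 + 76/18 + 4.3 + 159/3.7
= 286 + 4.22 + 4.30 + 42.97
= 337.49 mOsm/kg ≈ 337.5 mOsm/kg
Osmolar gap = measured − calculated = 342 − 337.5 = 4.5 mOsm/kg

4.5 mOsm/kg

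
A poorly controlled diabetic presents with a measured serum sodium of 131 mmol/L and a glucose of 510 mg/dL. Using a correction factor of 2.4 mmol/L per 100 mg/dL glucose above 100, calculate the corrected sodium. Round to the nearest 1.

Corrected Na = measured Na + 2.4 · (glucose − 100)/100
= 131 + 2.4 · (510 − 100)/100
= 131 + 9.8
= 140.8 mmol/L

141 mmol/L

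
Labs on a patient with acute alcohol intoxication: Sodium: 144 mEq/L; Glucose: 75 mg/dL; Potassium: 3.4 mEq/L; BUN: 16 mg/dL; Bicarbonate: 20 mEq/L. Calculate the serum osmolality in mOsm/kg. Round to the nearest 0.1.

Calculated osmolality = 2·Na + glucose/18 + BUN/2.8
= 2·144 + 75/18 + 16/2.8
= 288 + 4.17 + 5.71
= 297.88 mOsm/kg

297.9 mOsm/kg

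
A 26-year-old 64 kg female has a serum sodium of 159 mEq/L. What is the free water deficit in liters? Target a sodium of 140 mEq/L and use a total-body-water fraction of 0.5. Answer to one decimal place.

4.3 L

TBW = 0.5 · 64 = 32 L
Free water deficit = TBW · (Na/140 − 1)
= 32 · (159/140 − 1)
= 32 · 0.1357
= 4.34 L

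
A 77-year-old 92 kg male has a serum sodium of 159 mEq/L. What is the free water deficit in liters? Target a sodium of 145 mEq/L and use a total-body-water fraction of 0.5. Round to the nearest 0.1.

TBW = 0.5 · 92 = 46 L
Free water deficit = TBW · (Na/145 − 1)
= 46 · (159/145 − 1)
= 46 · 0.0966
= 4.44 L

4.4 L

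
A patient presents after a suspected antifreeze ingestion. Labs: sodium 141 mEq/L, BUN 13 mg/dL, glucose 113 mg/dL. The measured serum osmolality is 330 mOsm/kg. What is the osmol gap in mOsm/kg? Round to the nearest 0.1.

37.1 mOsm/kg

Calculated osmolality = 2·Na + glucose/18 + BUN/2.8
= 2·141 + 113/18 + 13/2.8
= 282 + 6.28 + 4.64
= 292.92 mOsm/kg ≈ 292.9 mOsm/kg
Osmolar gap = measured − calculated = 330 − 292.9 = 37.1 mOsm/kg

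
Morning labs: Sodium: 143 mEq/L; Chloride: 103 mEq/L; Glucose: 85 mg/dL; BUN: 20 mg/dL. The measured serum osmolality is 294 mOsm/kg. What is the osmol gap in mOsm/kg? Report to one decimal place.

Calculated osmolality = 2·Na + glucose/18 + BUN/2.8
= 2·143 + 85/18 + 20/2.8
= 286 + 4.72 + 7.14
= 297.86 mOsm/kg ≈ 297.9 mOsm/kg
Osmolar gap = measured − calculated = 294 − 297.9 = -3.9 mOsm/kg

-3.9 mOsm/kg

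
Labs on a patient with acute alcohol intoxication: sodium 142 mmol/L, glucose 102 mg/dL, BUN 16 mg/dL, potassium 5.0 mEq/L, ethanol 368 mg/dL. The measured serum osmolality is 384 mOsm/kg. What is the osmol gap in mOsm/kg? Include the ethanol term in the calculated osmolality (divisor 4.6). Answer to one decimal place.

Calculated osmolality = 2·Na + glucose/18 + BUN/2.8 + ethanol/4.6
= 2·142 + 102/18 + 16/2.8 + 368/4.6
= 284 + 5.67 + 5.71 + 80
= 375.38 mOsm/kg ≈ 375.4 mOsm/kg
Osmolar gap = measured − calculated = 384 − 375.4 = 8.6 mOsm/kg

8.6 mOsm/kg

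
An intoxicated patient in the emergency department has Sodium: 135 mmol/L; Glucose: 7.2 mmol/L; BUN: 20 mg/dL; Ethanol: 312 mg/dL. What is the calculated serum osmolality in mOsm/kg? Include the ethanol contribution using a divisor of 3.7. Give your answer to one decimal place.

368.7 mOsm/kg

Calculated osmolality = 2·Na + glucose + BUN/2.8 + ethanol/3.7
= 2·135 + 7.2 + 20/2.8 + 312/3.7
= 270 + 7.20 + 7.14 + 84.32
= 368.66 mOsm/kg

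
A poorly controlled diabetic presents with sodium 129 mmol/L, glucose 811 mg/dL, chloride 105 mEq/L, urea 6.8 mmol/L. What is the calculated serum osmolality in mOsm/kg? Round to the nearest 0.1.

Calculated osmolality = 2·Na + glucose/18 + urea
= 2·129 + 811/18 + 6.8
= 258 + 45.06 + 6.80
= 309.86 mOsm/kg

309.9 mOsm/kg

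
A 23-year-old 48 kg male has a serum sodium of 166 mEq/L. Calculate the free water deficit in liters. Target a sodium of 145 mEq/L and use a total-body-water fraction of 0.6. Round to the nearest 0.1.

TBW = 0.6 · 48 = 28.8 L
Free water deficit = TBW · (Na/145 − 1)
= 28.8 · (166/145 − 1)
= 28.8 · 0.1448
= 4.17 L

4.2 L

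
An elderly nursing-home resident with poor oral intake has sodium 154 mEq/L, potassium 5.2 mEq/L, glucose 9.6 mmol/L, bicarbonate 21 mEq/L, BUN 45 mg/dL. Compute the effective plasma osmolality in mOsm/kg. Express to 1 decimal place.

Effective osmolality excludes urea (freely permeant across cell membranes):
2·Na + glucose
= 2·154 + 9.6
= 308 + 9.6
= 317.6 mOsm/kg

317.6 mOsm/kg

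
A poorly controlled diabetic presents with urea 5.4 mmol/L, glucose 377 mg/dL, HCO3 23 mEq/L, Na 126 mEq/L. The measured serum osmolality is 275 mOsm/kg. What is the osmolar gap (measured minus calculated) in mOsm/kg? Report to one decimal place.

-3.3 mOsm/kg

Calculated osmolality = 2·Na + glucose/18 + urea
= 2·126 + 377/18 + 5.4
= 252 + 20.94 + 5.40
= 278.34 mOsm/kg ≈ 278.3 mOsm/kg
Osmolar gap = measured − calculated = 275 − 278.3 = -3.3 mOsm/kg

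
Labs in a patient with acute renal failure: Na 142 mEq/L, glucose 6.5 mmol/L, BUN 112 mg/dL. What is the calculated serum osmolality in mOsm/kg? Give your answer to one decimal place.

330.5 mOsm/kg

Calculated osmolality = 2·Na + glucose + BUN/2.8
= 2·142 + 6.5 + 112/2.8
= 284 + 6.50 + 40
= 330.5 mOsm/kg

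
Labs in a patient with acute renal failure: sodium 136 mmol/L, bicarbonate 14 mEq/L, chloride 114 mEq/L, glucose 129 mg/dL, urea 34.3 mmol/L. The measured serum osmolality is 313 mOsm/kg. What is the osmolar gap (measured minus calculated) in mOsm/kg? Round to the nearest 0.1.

-0.5 mOsm/kg

Calculated osmolality = 2·Na + glucose/18 + urea
= 2·136 + 129/18 + 34.3
= 272 + 7.17 + 34.30
= 313.47 mOsm/kg ≈ 313.5 mOsm/kg
Osmolar gap = measured − calculated = 313 − 313.5 = -0.5 mOsm/kg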